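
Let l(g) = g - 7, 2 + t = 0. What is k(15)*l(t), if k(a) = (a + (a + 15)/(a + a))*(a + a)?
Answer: -4320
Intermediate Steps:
t = -2 (t = -2 + 0 = -2)
k(a) = 2*a*(a + (15 + a)/(2*a)) (k(a) = (a + (15 + a)/((2*a)))*(2*a) = (a + (15 + a)*(1/(2*a)))*(2*a) = (a + (15 + a)/(2*a))*(2*a) = 2*a*(a + (15 + a)/(2*a)))
l(g) = -7 + g
k(15)*l(t) = (15 + 15 + 2*15²)*(-7 - 2) = (15 + 15 + 2*225)*(-9) = (15 + 15 + 450)*(-9) = 480*(-9) = -4320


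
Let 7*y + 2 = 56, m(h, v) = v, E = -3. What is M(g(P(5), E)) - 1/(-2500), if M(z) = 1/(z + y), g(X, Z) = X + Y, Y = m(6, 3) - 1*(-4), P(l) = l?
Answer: 8819/172500 ≈ 0.051125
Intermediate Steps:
Y = 7 (Y = 3 - 1*(-4) = 3 + 4 = 7)
y = 54/7 (y = -2/7 + (1/7)*56 = -2/7 + 8 = 54/7 ≈ 7.7143)
g(X, Z) = 7 + X (g(X, Z) = X + 7 = 7 + X)
M(z) = 1/(54/7 + z) (M(z) = 1/(z + 54/7) = 1/(54/7 + z))
M(g(P(5), E)) - 1/(-2500) = 7/(54 + 7*(7 + 5)) - 1/(-2500) = 7/(54 + 7*12) - 1*(-1/2500) = 7/(54 + 84) + 1/2500 = 7/138 + 1/2500 = 8819/172500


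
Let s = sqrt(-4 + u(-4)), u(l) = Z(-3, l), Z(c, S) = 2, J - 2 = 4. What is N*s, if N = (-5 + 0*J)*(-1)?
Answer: 5*I*sqrt(2) ≈ 7.0711*I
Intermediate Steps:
J = 6 (J = 2 + 4 = 6)
u(l) = 2
s = I*sqrt(2) (s = sqrt(-4 + 2) = sqrt(-2) = I*sqrt(2) ≈ 1.4142*I)
N = 5 (N = (-5 + 0*6)*(-1) = (-5 + 0)*(-1) = -5*(-1) = 5)
N*s = 5*(I*sqrt(2)) = 5*I*sqrt(2)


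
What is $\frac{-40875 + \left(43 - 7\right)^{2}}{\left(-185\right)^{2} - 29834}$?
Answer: $- \frac{39579}{4391} \approx -9.0137$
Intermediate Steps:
$\frac{-40875 + \left(43 - 7\right)^{2}}{\left(-185\right)^{2} - 29834} = \frac{-40875 + \left(43 - 7\right)^{2}}{34225 - 29834} = \frac{-40875 + 36^{2}}{4391} = \left(-40875 + 1296\right) \frac{1}{4391} = \left(-39579\right) \frac{1}{4391} = - \frac{39579}{4391}$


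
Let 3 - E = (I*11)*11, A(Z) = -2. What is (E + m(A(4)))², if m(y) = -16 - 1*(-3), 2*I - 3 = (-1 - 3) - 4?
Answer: 342225/4 ≈ 85556.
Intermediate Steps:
I = -5/2 (I = 3/2 + ((-1 - 3) - 4)/2 = 3/2 + (-4 - 4)/2 = 3/2 + (½)*(-8) = 3/2 - 4 = -5/2 ≈ -2.5000)
E = 611/2 (E = 3 - (-5/2*11)*11 = 3 - (-55)*11/2 = 3 - 1*(-605/2) = 3 + 605/2 = 611/2 ≈ 305.50)
m(y) = -13 (m(y) = -16 + 3 = -13)
(E + m(A(4)))² = (611/2 - 13)² = (585/2)² = 342225/4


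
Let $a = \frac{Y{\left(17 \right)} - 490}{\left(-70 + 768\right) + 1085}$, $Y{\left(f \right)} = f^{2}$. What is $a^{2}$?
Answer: $\frac{40401}{3179089} \approx 0.012708$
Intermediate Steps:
$a = - \frac{201}{1783}$ ($a = \frac{17^{2} - 490}{\left(-70 + 768\right) + 1085} = \frac{289 - 490}{698 + 1085} = - \frac{201}{1783} \approx -0.11273$)
$a^{2} = \left(- \frac{201}{1783}\right)^{2} = \frac{40401}{3179089}$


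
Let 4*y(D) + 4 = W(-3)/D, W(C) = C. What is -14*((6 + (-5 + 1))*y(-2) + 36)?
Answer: -973/2 ≈ -486.50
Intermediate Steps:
y(D) = -1 - 3/(4*D) (y(D) = -1 + (-3/D)/4 = -1 - 3/(4*D))
-14*((6 + (-5 + 1))*y(-2) + 36) = -14*((6 + (-5 + 1))*((-¾ - 1*(-2))/(-2)) + 36) = -14*((6 - 4)*(-(-¾ + 2)/2) + 36) = -14*(2*(-½*5/4) + 36) = -14*(2*(-5/8) + 36) = -14*(-5/4 + 36) = -14*139/4 = -973/2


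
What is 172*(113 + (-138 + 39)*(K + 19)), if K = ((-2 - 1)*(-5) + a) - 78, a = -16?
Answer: 1041116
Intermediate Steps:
K = -79 (K = ((-2 - 1)*(-5) - 16) - 78 = (-3*(-5) - 16) - 78 = (15 - 16) - 78 = -1 - 78 = -79)
172*(113 + (-138 + 39)*(K + 19)) = 172*(113 + (-138 + 39)*(-79 + 19)) = 172*(113 - 99*(-60)) = 172*(113 + 5940) = 172*6053 = 1041116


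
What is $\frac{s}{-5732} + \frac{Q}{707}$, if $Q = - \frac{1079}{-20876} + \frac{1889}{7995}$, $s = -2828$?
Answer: $\frac{83495479495157}{169095231434220} \approx 0.49378$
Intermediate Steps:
$Q = \frac{48061369}{166903620}$ ($Q = \left(-1079\right) \left(- \frac{1}{20876}\right) + 1889 \cdot \frac{1}{7995} = \frac{1079}{20876} + \frac{1889}{7995} = \frac{48061369}{166903620} \approx 0.28796$)
$\frac{s}{-5732} + \frac{Q}{707} = - \frac{2828}{-5732} + \frac{48061369}{166903620 \cdot 707} = \left(-2828\right) \left(- \frac{1}{5732}\right) + \frac{48061369}{166903620} \cdot \frac{1}{707} = \frac{707}{1433} + \frac{48061369}{118000859340} = \frac{83495479495157}{169095231434220}$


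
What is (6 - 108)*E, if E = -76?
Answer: 7752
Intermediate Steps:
(6 - 108)*E = (6 - 108)*(-76) = -102*(-76) = 7752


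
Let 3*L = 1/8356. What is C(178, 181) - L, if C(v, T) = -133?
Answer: -3334045/25068 ≈ -133.00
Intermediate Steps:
L = 1/25068 (L = (1/3)/8356 = (1/3)*(1/8356) = 1/25068 ≈ 3.9892e-5)
C(178, 181) - L = -133 - 1*1/25068 = -133 - 1/25068 = -3334045/25068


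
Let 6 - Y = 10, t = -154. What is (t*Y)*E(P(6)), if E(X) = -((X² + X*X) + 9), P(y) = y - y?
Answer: -5544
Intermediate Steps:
Y = -4 (Y = 6 - 1*10 = 6 - 10 = -4)
P(y) = 0
E(X) = -9 - 2*X² (E(X) = -((X² + X²) + 9) = -(2*X² + 9) = -(9 + 2*X²) = -9 - 2*X²)
(t*Y)*E(P(6)) = (-154*(-4))*(-9 - 2*0²) = 616*(-9 - 2*0) = 616*(-9 + 0) = 616*(-9) = -5544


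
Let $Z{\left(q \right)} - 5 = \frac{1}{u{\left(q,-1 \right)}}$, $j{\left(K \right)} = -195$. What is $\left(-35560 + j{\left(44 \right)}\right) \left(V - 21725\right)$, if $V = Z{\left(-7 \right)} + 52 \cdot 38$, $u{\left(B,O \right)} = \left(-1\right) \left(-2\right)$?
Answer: $\frac{1411857685}{2} \approx 7.0593 \cdot 10^{8}$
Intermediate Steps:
$u{\left(B,O \right)} = 2$
$Z{\left(q \right)} = \frac{11}{2}$ ($Z{\left(q \right)} = 5 + \frac{1}{2} = \frac{11}{2}$)
$V = \frac{3963}{2}$ ($V = \frac{11}{2} + 52 \cdot 38 = \frac{11}{2} + 1976 = \frac{3963}{2} \approx 1981.5$)
$\left(-35560 + j{\left(44 \right)}\right) \left(V - 21725\right) = \left(-35560 - 195\right) \left(\frac{3963}{2} - 21725\right) = \left(-35755\right) \left(- \frac{39487}{2}\right) = \frac{1411857685}{2}$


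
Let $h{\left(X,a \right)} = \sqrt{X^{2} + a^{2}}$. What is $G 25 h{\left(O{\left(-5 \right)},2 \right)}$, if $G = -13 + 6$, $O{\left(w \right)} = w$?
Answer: $- 175 \sqrt{29} \approx -942.4$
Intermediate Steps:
$G = -7$
$G 25 h{\left(O{\left(-5 \right)},2 \right)} = \left(-7\right) 25 \sqrt{\left(-5\right)^{2} + 2^{2}} = - 175 \sqrt{25 + 4} = - 175 \sqrt{29}$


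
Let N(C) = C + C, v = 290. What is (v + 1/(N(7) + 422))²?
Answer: 15987326481/190096 ≈ 84101.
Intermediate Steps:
N(C) = 2*C
(v + 1/(N(7) + 422))² = (290 + 1/(2*7 + 422))² = (290 + 1/(14 + 422))² = (290 + 1/436)² = (126441/436)² = 15987326481/190096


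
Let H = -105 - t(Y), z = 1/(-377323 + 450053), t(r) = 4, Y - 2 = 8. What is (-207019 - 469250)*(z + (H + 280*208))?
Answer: -2859175814948739/72730 ≈ -3.9312e+10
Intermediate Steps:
Y = 10 (Y = 2 + 8 = 10)
z = 1/72730 ≈ 1.3749e-5
H = -109 (H = -105 - 1*4 = -105 - 4 = -109)
(-207019 - 469250)*(z + (H + 280*208)) = (-207019 - 469250)*(1/72730 + (-109 + 280*208)) = -676269*(1/72730 + (-109 + 58240)) = -676269*(1/72730 + 58131) = -676269*4227867631/72730 = -2859175814948739/72730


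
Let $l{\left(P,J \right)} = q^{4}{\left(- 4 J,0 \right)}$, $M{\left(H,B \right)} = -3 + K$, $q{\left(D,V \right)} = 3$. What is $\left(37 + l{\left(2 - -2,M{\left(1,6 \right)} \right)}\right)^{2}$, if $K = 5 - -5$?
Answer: $13924$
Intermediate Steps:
$K = 10$ ($K = 5 + 5 = 10$)
$M{\left(H,B \right)} = 7$ ($M{\left(H,B \right)} = -3 + 10 = 7$)
$l{\left(P,J \right)} = 81$ ($l{\left(P,J \right)} = 3^{4} = 81$)
$\left(37 + l{\left(2 - -2,M{\left(1,6 \right)} \right)}\right)^{2} = \left(37 + 81\right)^{2} = 118^{2} = 13924$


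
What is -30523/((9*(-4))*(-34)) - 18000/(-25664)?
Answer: -11895473/490824 ≈ -24.236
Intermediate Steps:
-30523/((9*(-4))*(-34)) - 18000/(-25664) = -30523/((-36*(-34))) - 18000*(-1/25664) = -30523/1224 + 1125/1604 = -11895473/490824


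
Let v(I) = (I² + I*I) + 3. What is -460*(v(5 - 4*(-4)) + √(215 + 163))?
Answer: -407100 - 1380*√42 ≈ -4.1604e+5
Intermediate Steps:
v(I) = 3 + 2*I² (v(I) = (I² + I²) + 3 = 2*I² + 3 = 3 + 2*I²)
-460*(v(5 - 4*(-4)) + √(215 + 163)) = -460*((3 + 2*(5 - 4*(-4))²) + √(215 + 163)) = -460*((3 + 2*(5 + 16)²) + √378) = -460*((3 + 2*21²) + 3*√42) = -460*((3 + 2*441) + 3*√42) = -460*((3 + 882) + 3*√42) = -460*(885 + 3*√42) = -407100 - 1380*√42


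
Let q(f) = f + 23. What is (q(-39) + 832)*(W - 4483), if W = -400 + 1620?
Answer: -2662608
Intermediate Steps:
q(f) = 23 + f
W = 1220
(q(-39) + 832)*(W - 4483) = ((23 - 39) + 832)*(1220 - 4483) = (-16 + 832)*(-3263) = 816*(-3263) = -2662608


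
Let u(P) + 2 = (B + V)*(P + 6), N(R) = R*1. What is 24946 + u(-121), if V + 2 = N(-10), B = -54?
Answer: 32534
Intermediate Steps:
N(R) = R
V = -12 (V = -2 - 10 = -12)
u(P) = -398 - 66*P (u(P) = -2 + (-54 - 12)*(P + 6) = -2 - 66*(6 + P) = -2 + (-396 - 66*P) = -398 - 66*P)
24946 + u(-121) = 24946 + (-398 - 66*(-121)) = 24946 + (-398 + 7986) = 24946 + 7588 = 32534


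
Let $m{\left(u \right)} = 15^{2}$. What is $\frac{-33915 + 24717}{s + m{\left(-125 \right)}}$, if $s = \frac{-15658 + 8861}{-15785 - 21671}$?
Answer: $- \frac{344520288}{8434397} \approx -40.847$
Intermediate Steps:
$m{\left(u \right)} = 225$
$s = \frac{6797}{37456}$ ($s = - \frac{6797}{-37456} = \left(-6797\right) \left(- \frac{1}{37456}\right) = \frac{6797}{37456} \approx 0.18147$)
$\frac{-33915 + 24717}{s + m{\left(-125 \right)}} = \frac{-33915 + 24717}{\frac{6797}{37456} + 225} = - \frac{9198}{\frac{8434397}{37456}} = \left(-9198\right) \frac{37456}{8434397} = - \frac{344520288}{8434397}$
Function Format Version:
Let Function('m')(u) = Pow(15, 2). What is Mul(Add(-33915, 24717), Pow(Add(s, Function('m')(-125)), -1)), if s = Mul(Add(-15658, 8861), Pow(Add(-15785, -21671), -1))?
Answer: Rational(-344520288, 8434397) ≈ -40.847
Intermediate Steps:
Function('m')(u) = 225
s = Rational(6797, 37456) (s = Mul(-6797, Pow(-37456, -1)) = Mul(-6797, Rational(-1, 37456)) = Rational(6797, 37456) ≈ 0.18147)
Mul(Add(-33915, 24717), Pow(Add(s, Function('m')(-125)), -1)) = Mul(Add(-33915, 24717), Pow(Add(Rational(6797, 37456), 225), -1)) = Mul(-9198, Pow(Rational(8434397, 37456), -1)) = Mul(-9198, Rational(37456, 8434397)) = Rational(-344520288, 8434397)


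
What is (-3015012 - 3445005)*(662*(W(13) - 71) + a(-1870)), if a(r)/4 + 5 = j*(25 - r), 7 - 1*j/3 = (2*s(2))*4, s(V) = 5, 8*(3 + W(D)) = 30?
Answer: 10296562956147/2 ≈ 5.1483e+12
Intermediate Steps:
W(D) = ¾ (W(D) = -3 + (⅛)*30 = -3 + 15/4 = ¾)
j = -99 (j = 21 - 3*2*5*4 = 21 - 30*4 = 21 - 3*40 = 21 - 120 = -99)
a(r) = -9920 + 396*r (a(r) = -20 + 4*(-99*(25 - r)) = -20 + 4*(-2475 + 99*r) = -20 + (-9900 + 396*r) = -9920 + 396*r)
(-3015012 - 3445005)*(662*(W(13) - 71) + a(-1870)) = (-3015012 - 3445005)*(662*(¾ - 71) + (-9920 + 396*(-1870))) = -6460017*(662*(-281/4) + (-9920 - 740520)) = -6460017*(-93011/2 - 750440) = -6460017*(-1593891/2) = 10296562956147/2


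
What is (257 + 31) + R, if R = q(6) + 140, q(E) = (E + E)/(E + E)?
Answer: 429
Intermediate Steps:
q(E) = 1 (q(E) = (2*E)/((2*E)) = (2*E)*(1/(2*E)) = 1)
R = 141 (R = 1 + 140 = 141)
(257 + 31) + R = (257 + 31) + 141 = 288 + 141 = 429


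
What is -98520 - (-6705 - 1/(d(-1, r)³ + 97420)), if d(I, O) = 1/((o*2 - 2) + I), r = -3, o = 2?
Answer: -8944709114/97421 ≈ -91815.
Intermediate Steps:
d(I, O) = 1/(2 + I) (d(I, O) = 1/((2*2 - 2) + I) = 1/((4 - 2) + I) = 1/(2 + I))
-98520 - (-6705 - 1/(d(-1, r)³ + 97420)) = -98520 - (-6705 - 1/((1/(2 - 1))³ + 97420)) = -98520 - (-6705 - 1/((1/1)³ + 97420)) = -98520 - (-6705 - 1/(1³ + 97420)) = -98520 - (-6705 - 1/(1 + 97420)) = -98520 - (-6705 - 1/97421) = -98520 - 1*(-653207806/97421) = -98520 + 653207806/97421 = -8944709114/97421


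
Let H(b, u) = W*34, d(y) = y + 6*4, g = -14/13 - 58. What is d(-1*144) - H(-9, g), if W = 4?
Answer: -256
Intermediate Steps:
g = -768/13 (g = -14*1/13 - 58 = -14/13 - 58 = -768/13 ≈ -59.077)
d(y) = 24 + y (d(y) = y + 24 = 24 + y)
H(b, u) = 136 (H(b, u) = 4*34 = 136)
d(-1*144) - H(-9, g) = (24 - 1*144) - 1*136 = (24 - 144) - 136 = -120 - 136 = -256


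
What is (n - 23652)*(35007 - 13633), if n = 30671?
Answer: 150024106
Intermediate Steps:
(n - 23652)*(35007 - 13633) = (30671 - 23652)*(35007 - 13633) = 7019*21374 = 150024106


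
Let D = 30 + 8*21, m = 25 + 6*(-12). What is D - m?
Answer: 245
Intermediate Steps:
m = -47 (m = 25 - 72 = -47)
D = 198 (D = 30 + 168 = 198)
D - m = 198 - 1*(-47) = 198 + 47 = 245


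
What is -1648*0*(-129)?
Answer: 0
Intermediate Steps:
-1648*0*(-129) = -103*0*(-129) = 0*(-129) = 0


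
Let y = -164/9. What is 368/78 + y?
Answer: -1580/117 ≈ -13.504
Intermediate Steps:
y = -164/9 (y = -164*⅑ = -164/9 ≈ -18.222)
368/78 + y = 368/78 - 164/9 = 368*(1/78) - 164/9 = 184/39 - 164/9 = -1580/117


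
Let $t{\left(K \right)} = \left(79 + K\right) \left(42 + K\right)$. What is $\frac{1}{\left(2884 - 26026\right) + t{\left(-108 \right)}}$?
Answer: $- \frac{1}{21228} \approx -4.7108 \cdot 10^{-5}$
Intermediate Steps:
$t{\left(K \right)} = \left(42 + K\right) \left(79 + K\right)$
$\frac{1}{\left(2884 - 26026\right) + t{\left(-108 \right)}} = \frac{1}{\left(2884 - 26026\right) + \left(3318 + \left(-108\right)^{2} + 121 \left(-108\right)\right)} = \frac{1}{-23142 + \left(3318 + 11664 - 13068\right)} = \frac{1}{-23142 + 1914} = \frac{1}{-21228} = - \frac{1}{21228}$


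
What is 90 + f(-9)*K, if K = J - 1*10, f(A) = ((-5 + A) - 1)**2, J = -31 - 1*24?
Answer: -14535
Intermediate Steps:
J = -55 (J = -31 - 24 = -55)
f(A) = (-6 + A)**2
K = -65 (K = -55 - 1*10 = -55 - 10 = -65)
90 + f(-9)*K = 90 + (-6 - 9)**2*(-65) = 90 + (-15)**2*(-65) = 90 + 225*(-65) = 90 - 14625 = -14535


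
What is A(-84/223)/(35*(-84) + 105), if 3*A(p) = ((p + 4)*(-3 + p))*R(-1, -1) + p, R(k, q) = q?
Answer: -196564/140981715 ≈ -0.0013943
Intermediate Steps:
A(p) = p/3 - (-3 + p)*(4 + p)/3 (A(p) = (((p + 4)*(-3 + p))*(-1) + p)/3 = (((4 + p)*(-3 + p))*(-1) + p)/3 = (((-3 + p)*(4 + p))*(-1) + p)/3 = (-(-3 + p)*(4 + p) + p)/3 = (p - (-3 + p)*(4 + p))/3 = p/3 - (-3 + p)*(4 + p)/3)
A(-84/223)/(35*(-84) + 105) = (4 - (-84/223)**2/3)/(35*(-84) + 105) = (4 - (-84*1/223)**2/3)/(-2940 + 105) = (4 - (-84/223)**2/3)/(-2835) = (4 - 1/3*7056/49729)*(-1/2835) = (4 - 2352/49729)*(-1/2835) = (196564/49729)*(-1/2835) = -196564/140981715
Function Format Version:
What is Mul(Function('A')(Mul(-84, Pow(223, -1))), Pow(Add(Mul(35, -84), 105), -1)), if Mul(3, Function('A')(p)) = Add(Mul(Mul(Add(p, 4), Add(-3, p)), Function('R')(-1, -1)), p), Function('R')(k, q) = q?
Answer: Rational(-196564, 140981715) ≈ -0.0013943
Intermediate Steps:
Function('A')(p) = Add(Mul(Rational(1, 3), p), Mul(Rational(-1, 3), Add(-3, p), Add(4, p))) (Function('A')(p) = Mul(Rational(1, 3), Add(Mul(Mul(Add(p, 4), Add(-3, p)), -1), p)) = Mul(Rational(1, 3), Add(Mul(Mul(Add(4, p), Add(-3, p)), -1), p)) = Mul(Rational(1, 3), Add(Mul(Mul(Add(-3, p), Add(4, p)), -1), p)) = Mul(Rational(1, 3), Add(Mul(-1, Add(-3, p), Add(4, p)), p)) = Mul(Rational(1, 3), Add(p, Mul(-1, Add(-3, p), Add(4, p)))) = Add(Mul(Rational(1, 3), p), Mul(Rational(-1, 3), Add(-3, p), Add(4, p))))
Mul(Function('A')(Mul(-84, Pow(223, -1))), Pow(Add(Mul(35, -84), 105), -1)) = Mul(Add(4, Mul(Rational(-1, 3), Pow(Mul(-84, Pow(223, -1)), 2))), Pow(Add(Mul(35, -84), 105), -1)) = Mul(Add(4, Mul(Rational(-1, 3), Pow(Mul(-84, Rational(1, 223)), 2))), Pow(Add(-2940, 105), -1)) = Mul(Add(4, Mul(Rational(-1, 3), Pow(Rational(-84, 223), 2))), Pow(-2835, -1)) = Mul(Add(4, Mul(Rational(-1, 3), Rational(7056, 49729))), Rational(-1, 2835)) = Mul(Add(4, Rational(-2352, 49729)), Rational(-1, 2835)) = Mul(Rational(196564, 49729), Rational(-1, 2835)) = Rational(-196564, 140981715)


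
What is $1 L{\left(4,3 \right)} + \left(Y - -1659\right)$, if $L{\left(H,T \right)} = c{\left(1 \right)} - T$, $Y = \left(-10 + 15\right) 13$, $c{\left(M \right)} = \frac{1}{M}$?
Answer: $1722$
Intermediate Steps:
$Y = 65$ ($Y = 5 \cdot 13 = 65$)
$L{\left(H,T \right)} = 1 - T$ ($L{\left(H,T \right)} = 1^{-1} - T = 1 - T$)
$1 L{\left(4,3 \right)} + \left(Y - -1659\right) = 1 \left(1 - 3\right) + \left(65 - -1659\right) = 1 \left(1 - 3\right) + \left(65 + 1659\right) = 1 \left(-2\right) + 1724 = -2 + 1724 = 1722$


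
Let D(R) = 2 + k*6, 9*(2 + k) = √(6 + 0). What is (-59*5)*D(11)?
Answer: 2950 - 590*√6/3 ≈ 2468.3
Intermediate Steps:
k = -2 + √6/9 (k = -2 + √(6 + 0)/9 = -2 + √6/9 ≈ -1.7278)
D(R) = -10 + 2*√6/3 (D(R) = 2 + (-2 + √6/9)*6 = 2 + (-12 + 2*√6/3) = -10 + 2*√6/3)
(-59*5)*D(11) = (-59*5)*(-10 + 2*√6/3) = -295*(-10 + 2*√6/3) = 2950 - 590*√6/3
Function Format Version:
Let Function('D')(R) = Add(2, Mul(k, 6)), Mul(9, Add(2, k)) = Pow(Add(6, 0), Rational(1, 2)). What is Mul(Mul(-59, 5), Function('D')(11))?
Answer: Add(2950, Mul(Rational(-590, 3), Pow(6, Rational(1, 2)))) ≈ 2468.3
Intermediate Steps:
k = Add(-2, Mul(Rational(1, 9), Pow(6, Rational(1, 2)))) (k = Add(-2, Mul(Rational(1, 9), Pow(Add(6, 0), Rational(1, 2)))) = Add(-2, Mul(Rational(1, 9), Pow(6, Rational(1, 2)))) ≈ -1.7278)
Function('D')(R) = Add(-10, Mul(Rational(2, 3), Pow(6, Rational(1, 2)))) (Function('D')(R) = Add(2, Mul(Add(-2, Mul(Rational(1, 9), Pow(6, Rational(1, 2)))), 6)) = Add(2, Add(-12, Mul(Rational(2, 3), Pow(6, Rational(1, 2))))) = Add(-10, Mul(Rational(2, 3), Pow(6, Rational(1, 2)))))
Mul(Mul(-59, 5), Function('D')(11)) = Mul(Mul(-59, 5), Add(-10, Mul(Rational(2, 3), Pow(6, Rational(1, 2))))) = Mul(-295, Add(-10, Mul(Rational(2, 3), Pow(6, Rational(1, 2))))) = Add(2950, Mul(Rational(-590, 3), Pow(6, Rational(1, 2))))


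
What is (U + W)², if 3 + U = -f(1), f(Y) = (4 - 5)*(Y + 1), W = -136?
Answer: 18769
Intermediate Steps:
f(Y) = -1 - Y (f(Y) = -(1 + Y) = -1 - Y)
U = -1 (U = -3 - (-1 - 1*1) = -3 - (-1 - 1) = -3 - 1*(-2) = -3 + 2 = -1)
(U + W)² = (-1 - 136)² = (-137)² = 18769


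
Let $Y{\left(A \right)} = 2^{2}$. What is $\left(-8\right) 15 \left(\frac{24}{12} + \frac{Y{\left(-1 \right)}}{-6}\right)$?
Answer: $-160$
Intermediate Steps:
$Y{\left(A \right)} = 4$
$\left(-8\right) 15 \left(\frac{24}{12} + \frac{Y{\left(-1 \right)}}{-6}\right) = \left(-8\right) 15 \left(\frac{24}{12} + \frac{4}{-6}\right) = - 120 \left(24 \cdot \frac{1}{12} + 4 \left(- \frac{1}{6}\right)\right) = - 120 \left(2 - \frac{2}{3}\right) = \left(-120\right) \frac{4}{3} = -160$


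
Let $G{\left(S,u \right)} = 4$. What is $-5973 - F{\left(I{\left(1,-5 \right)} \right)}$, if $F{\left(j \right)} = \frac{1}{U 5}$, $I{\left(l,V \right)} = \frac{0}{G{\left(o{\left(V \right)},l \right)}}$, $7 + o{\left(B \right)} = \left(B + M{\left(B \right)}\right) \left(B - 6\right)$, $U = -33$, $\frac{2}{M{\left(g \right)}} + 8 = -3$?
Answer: $- \frac{985544}{165} \approx -5973.0$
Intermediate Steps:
$M{\left(g \right)} = - \frac{2}{11}$ ($M{\left(g \right)} = \frac{2}{-8 - 3} = \frac{2}{-11} = 2 \left(- \frac{1}{11}\right) = - \frac{2}{11}$)
$o{\left(B \right)} = -7 + \left(-6 + B\right) \left(- \frac{2}{11} + B\right)$ ($o{\left(B \right)} = -7 + \left(B - \frac{2}{11}\right) \left(B - 6\right) = -7 + \left(- \frac{2}{11} + B\right) \left(B - 6\right) = -7 + \left(- \frac{2}{11} + B\right) \left(-6 + B\right) = -7 + \left(-6 + B\right) \left(- \frac{2}{11} + B\right)$)
$I{\left(l,V \right)} = 0$ ($I{\left(l,V \right)} = \frac{0}{4} = 0 \cdot \frac{1}{4} = 0$)
$F{\left(j \right)} = - \frac{1}{165}$ ($F{\left(j \right)} = \frac{1}{\left(-33\right) 5} = \frac{1}{-165} = - \frac{1}{165}$)
$-5973 - F{\left(I{\left(1,-5 \right)} \right)} = -5973 - - \frac{1}{165} = -5973 + \frac{1}{165} = - \frac{985544}{165}$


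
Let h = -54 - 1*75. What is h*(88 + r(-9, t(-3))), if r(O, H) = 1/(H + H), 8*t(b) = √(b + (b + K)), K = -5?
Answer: -11352 + 516*I*√11/11 ≈ -11352.0 + 155.58*I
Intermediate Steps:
t(b) = √(-5 + 2*b)/8 (t(b) = √(b + (b - 5))/8 = √(b + (-5 + b))/8 = √(-5 + 2*b)/8)
h = -129 (h = -54 - 75 = -129)
r(O, H) = 1/(2*H)
h*(88 + r(-9, t(-3))) = -129*(88 + 1/(2*((√(-5 + 2*(-3))/8)))) = -129*(88 + 1/(2*((√(-5 - 6)/8)))) = -129*(88 + 1/(2*((√(-11)/8)))) = -129*(88 + 1/(2*(((I*√11)/8)))) = -129*(88 + 1/(2*((I*√11/8)))) = -129*(88 + (-8*I*√11/11)/2) = -129*(88 - 4*I*√11/11) = -11352 + 516*I*√11/11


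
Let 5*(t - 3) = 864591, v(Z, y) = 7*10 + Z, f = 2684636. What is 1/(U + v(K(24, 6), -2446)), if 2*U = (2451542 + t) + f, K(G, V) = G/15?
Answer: 5/13273106 ≈ 3.7670e-7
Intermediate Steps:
K(G, V) = G/15 (K(G, V) = G*(1/15) = G/15)
v(Z, y) = 70 + Z
t = 864606/5 (t = 3 + (⅕)*864591 = 3 + 864591/5 = 864606/5 ≈ 1.7292e+5)
U = 13272748/5 (U = ((2451542 + 864606/5) + 2684636)/2 = (13122316/5 + 2684636)/2 = (½)*(26545496/5) = 13272748/5 ≈ 2.6545e+6)
1/(U + v(K(24, 6), -2446)) = 1/(13272748/5 + (70 + (1/15)*24)) = 1/(13272748/5 + (70 + 8/5)) = 1/(13272748/5 + 358/5) = 1/(13273106/5) = 5/13273106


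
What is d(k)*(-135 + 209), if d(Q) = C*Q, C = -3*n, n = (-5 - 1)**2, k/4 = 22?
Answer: -703296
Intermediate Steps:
k = 88 (k = 4*22 = 88)
n = 36 (n = (-6)**2 = 36)
C = -108 (C = -3*36 = -108)
d(Q) = -108*Q
d(k)*(-135 + 209) = (-108*88)*(-135 + 209) = -9504*74 = -703296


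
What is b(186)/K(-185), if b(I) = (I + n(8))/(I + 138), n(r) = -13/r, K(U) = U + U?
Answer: -295/191808 ≈ -0.0015380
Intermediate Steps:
K(U) = 2*U
b(I) = (-13/8 + I)/(138 + I) (b(I) = (I - 13/8)/(I + 138) = (I - 13*⅛)/(138 + I) = (I - 13/8)/(138 + I) = (-13/8 + I)/(138 + I))
b(186)/K(-185) = ((-13/8 + 186)/(138 + 186))/((2*(-185))) = ((1475/8)/324)/(-370) = ((1/324)*(1475/8))*(-1/370) = (1475/2592)*(-1/370) = -295/191808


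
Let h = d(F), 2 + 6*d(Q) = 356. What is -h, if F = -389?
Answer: -59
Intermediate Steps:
d(Q) = 59 (d(Q) = -⅓ + (⅙)*356 = -⅓ + 178/3 = 59)
h = 59
-h = -1*59 = -59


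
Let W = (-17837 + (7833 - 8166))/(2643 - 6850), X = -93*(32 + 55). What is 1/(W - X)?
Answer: 4207/34057007 ≈ 0.00012353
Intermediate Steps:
X = -8091 (X = -93*87 = -8091)
W = 18170/4207 (W = (-17837 - 333)/(-4207) = -18170*(-1/4207) = 18170/4207 ≈ 4.3190)
1/(W - X) = 1/(18170/4207 - 1*(-8091)) = 1/(18170/4207 + 8091) = 1/(34057007/4207) = 4207/34057007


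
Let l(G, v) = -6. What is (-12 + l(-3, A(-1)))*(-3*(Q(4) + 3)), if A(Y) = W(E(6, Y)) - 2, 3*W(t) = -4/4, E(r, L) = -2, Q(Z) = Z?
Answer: 378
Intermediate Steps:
W(t) = -⅓ (W(t) = (-4/4)/3 = (-4*¼)/3 = (⅓)*(-1) = -⅓)
A(Y) = -7/3 (A(Y) = -⅓ - 2 = -7/3)
(-12 + l(-3, A(-1)))*(-3*(Q(4) + 3)) = (-12 - 6)*(-3*(4 + 3)) = -(-54)*7 = -18*(-21) = 378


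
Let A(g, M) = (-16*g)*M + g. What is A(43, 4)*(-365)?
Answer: 988785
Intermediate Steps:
A(g, M) = g - 16*M*g (A(g, M) = -16*M*g + g = g - 16*M*g)
A(43, 4)*(-365) = (43*(1 - 16*4))*(-365) = (43*(1 - 64))*(-365) = (43*(-63))*(-365) = -2709*(-365) = 988785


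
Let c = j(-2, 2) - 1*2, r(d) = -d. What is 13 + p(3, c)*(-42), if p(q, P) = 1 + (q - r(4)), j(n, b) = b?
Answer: -323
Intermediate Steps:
c = 0 (c = 2 - 1*2 = 2 - 2 = 0)
p(q, P) = 5 + q (p(q, P) = 1 + (q - (-1)*4) = 1 + (q - 1*(-4)) = 1 + (q + 4) = 1 + (4 + q) = 5 + q)
13 + p(3, c)*(-42) = 13 + (5 + 3)*(-42) = 13 + 8*(-42) = 13 - 336 = -323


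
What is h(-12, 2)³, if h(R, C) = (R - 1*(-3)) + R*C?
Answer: -35937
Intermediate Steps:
h(R, C) = 3 + R + C*R (h(R, C) = (R + 3) + C*R = (3 + R) + C*R = 3 + R + C*R)
h(-12, 2)³ = (3 - 12 + 2*(-12))³ = (3 - 12 - 24)³ = (-33)³ = -35937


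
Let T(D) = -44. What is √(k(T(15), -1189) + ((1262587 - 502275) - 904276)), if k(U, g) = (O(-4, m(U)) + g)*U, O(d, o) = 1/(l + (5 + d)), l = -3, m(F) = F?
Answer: I*√91626 ≈ 302.7*I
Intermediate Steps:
O(d, o) = 1/(2 + d) (O(d, o) = 1/(-3 + (5 + d)) = 1/(2 + d))
k(U, g) = U*(-½ + g) (k(U, g) = (1/(2 - 4) + g)*U = (1/(-2) + g)*U = (-½ + g)*U = U*(-½ + g))
√(k(T(15), -1189) + ((1262587 - 502275) - 904276)) = √(-44*(-½ - 1189) + ((1262587 - 502275) - 904276)) = √(-44*(-2379/2) + (760312 - 904276)) = √(52338 - 143964) = √(-91626) = I*√91626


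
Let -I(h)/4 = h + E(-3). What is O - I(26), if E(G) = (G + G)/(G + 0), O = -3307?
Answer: -3195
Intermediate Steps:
E(G) = 2 (E(G) = (2*G)/G = 2)
I(h) = -8 - 4*h (I(h) = -4*(h + 2) = -4*(2 + h) = -8 - 4*h)
O - I(26) = -3307 - (-8 - 4*26) = -3307 - (-8 - 104) = -3307 - 1*(-112) = -3307 + 112 = -3195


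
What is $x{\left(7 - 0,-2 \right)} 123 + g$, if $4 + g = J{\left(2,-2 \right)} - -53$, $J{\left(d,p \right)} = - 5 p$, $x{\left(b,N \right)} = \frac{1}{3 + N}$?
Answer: $182$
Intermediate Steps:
$g = 59$ ($g = -4 - -63 = -4 + \left(10 + 53\right) = -4 + 63 = 59$)
$x{\left(7 - 0,-2 \right)} 123 + g = \frac{1}{3 - 2} \cdot 123 + 59 = 1^{-1} \cdot 123 + 59 = 1 \cdot 123 + 59 = 123 + 59 = 182$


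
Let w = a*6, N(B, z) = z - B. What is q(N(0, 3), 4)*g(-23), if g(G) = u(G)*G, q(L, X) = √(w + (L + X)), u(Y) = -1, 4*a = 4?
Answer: 23*√13 ≈ 82.928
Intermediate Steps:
a = 1 (a = (¼)*4 = 1)
w = 6 (w = 1*6 = 6)
q(L, X) = √(6 + L + X) (q(L, X) = √(6 + (L + X)) = √(6 + L + X))
g(G) = -G
q(N(0, 3), 4)*g(-23) = √(6 + (3 - 1*0) + 4)*(-1*(-23)) = √(6 + (3 + 0) + 4)*23 = √(6 + 3 + 4)*23 = √13*23 = 23*√13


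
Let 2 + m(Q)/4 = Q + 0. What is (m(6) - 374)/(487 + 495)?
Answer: -179/491 ≈ -0.36456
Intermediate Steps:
m(Q) = -8 + 4*Q (m(Q) = -8 + 4*(Q + 0) = -8 + 4*Q)
(m(6) - 374)/(487 + 495) = ((-8 + 4*6) - 374)/(487 + 495) = ((-8 + 24) - 374)/982 = (16 - 374)*(1/982) = -358*1/982 = -179/491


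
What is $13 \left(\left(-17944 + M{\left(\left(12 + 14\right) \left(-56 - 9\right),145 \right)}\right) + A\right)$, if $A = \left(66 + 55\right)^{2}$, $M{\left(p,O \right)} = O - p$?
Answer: $-19084$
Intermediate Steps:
$A = 14641$ ($A = 121^{2} = 14641$)
$13 \left(\left(-17944 + M{\left(\left(12 + 14\right) \left(-56 - 9\right),145 \right)}\right) + A\right) = 13 \left(\left(-17944 - \left(-145 + \left(12 + 14\right) \left(-56 - 9\right)\right)\right) + 14641\right) = 13 \left(\left(-17944 - \left(-145 + 26 \left(-65\right)\right)\right) + 14641\right) = 13 \left(\left(-17944 + \left(145 - -1690\right)\right) + 14641\right) = 13 \left(\left(-17944 + \left(145 + 1690\right)\right) + 14641\right) = 13 \left(\left(-17944 + 1835\right) + 14641\right) = 13 \left(-16109 + 14641\right) = 13 \left(-1468\right) = -19084$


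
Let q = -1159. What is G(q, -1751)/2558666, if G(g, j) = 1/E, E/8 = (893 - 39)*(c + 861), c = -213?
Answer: 1/11327562360576 ≈ 8.8280e-14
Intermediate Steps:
E = 4427136 (E = 8*((893 - 39)*(-213 + 861)) = 8*(854*648) = 8*553392 = 4427136)
G(g, j) = 1/4427136
G(q, -1751)/2558666 = (1/4427136)/2558666 = (1/4427136)*(1/2558666) = 1/11327562360576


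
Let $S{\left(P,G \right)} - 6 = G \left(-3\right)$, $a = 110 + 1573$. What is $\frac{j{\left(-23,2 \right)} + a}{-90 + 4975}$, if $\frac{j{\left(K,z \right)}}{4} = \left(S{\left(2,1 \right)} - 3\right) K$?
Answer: $\frac{1683}{4885} \approx 0.34452$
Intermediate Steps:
$a = 1683$
$S{\left(P,G \right)} = 6 - 3 G$ ($S{\left(P,G \right)} = 6 + G \left(-3\right) = 6 - 3 G$)
$j{\left(K,z \right)} = 0$ ($j{\left(K,z \right)} = 4 \left(\left(6 - 3\right) - 3\right) K = 4 \left(3 - 3\right) K = 4 \cdot 0 K = 4 \cdot 0 = 0$)
$\frac{j{\left(-23,2 \right)} + a}{-90 + 4975} = \frac{0 + 1683}{-90 + 4975} = \frac{1683}{4885}$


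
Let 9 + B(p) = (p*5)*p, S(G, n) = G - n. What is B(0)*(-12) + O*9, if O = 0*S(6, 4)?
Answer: 108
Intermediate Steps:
O = 0 (O = 0*(6 - 1*4) = 0*(6 - 4) = 0*2 = 0)
B(p) = -9 + 5*p**2 (B(p) = -9 + (p*5)*p = -9 + (5*p)*p = -9 + 5*p**2)
B(0)*(-12) + O*9 = (-9 + 5*0**2)*(-12) + 0*9 = (-9 + 5*0)*(-12) + 0 = (-9 + 0)*(-12) + 0 = -9*(-12) + 0 = 108 + 0 = 108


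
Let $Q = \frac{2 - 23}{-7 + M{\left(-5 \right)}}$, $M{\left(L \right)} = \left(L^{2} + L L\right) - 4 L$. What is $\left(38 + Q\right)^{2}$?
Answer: $\frac{12769}{9} \approx 1418.8$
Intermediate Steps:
$M{\left(L \right)} = - 4 L + 2 L^{2}$ ($M{\left(L \right)} = \left(L^{2} + L^{2}\right) - 4 L = 2 L^{2} - 4 L = - 4 L + 2 L^{2}$)
$Q = - \frac{1}{3}$ ($Q = \frac{2 - 23}{-7 + 2 \left(-5\right) \left(-2 - 5\right)} = - \frac{21}{-7 + 2 \left(-5\right) \left(-7\right)} = - \frac{21}{-7 + 70} = - \frac{21}{63} = \left(-21\right) \frac{1}{63} = - \frac{1}{3} \approx -0.33333$)
$\left(38 + Q\right)^{2} = \left(38 - \frac{1}{3}\right)^{2} = \left(\frac{113}{3}\right)^{2} = \frac{12769}{9}$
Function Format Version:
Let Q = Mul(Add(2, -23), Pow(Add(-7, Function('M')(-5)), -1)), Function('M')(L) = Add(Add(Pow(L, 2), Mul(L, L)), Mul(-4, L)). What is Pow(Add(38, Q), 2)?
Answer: Rational(12769, 9) ≈ 1418.8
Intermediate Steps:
Function('M')(L) = Add(Mul(-4, L), Mul(2, Pow(L, 2))) (Function('M')(L) = Add(Add(Pow(L, 2), Pow(L, 2)), Mul(-4, L)) = Add(Mul(2, Pow(L, 2)), Mul(-4, L)) = Add(Mul(-4, L), Mul(2, Pow(L, 2))))
Q = Rational(-1, 3) (Q = Mul(Add(2, -23), Pow(Add(-7, Mul(2, -5, Add(-2, -5))), -1)) = Mul(-21, Pow(Add(-7, Mul(2, -5, -7)), -1)) = Mul(-21, Pow(Add(-7, 70), -1)) = Mul(-21, Pow(63, -1)) = Mul(-21, Rational(1, 63)) = Rational(-1, 3) ≈ -0.33333)
Pow(Add(38, Q), 2) = Pow(Add(38, Rational(-1, 3)), 2) = Pow(Rational(113, 3), 2) = Rational(12769, 9)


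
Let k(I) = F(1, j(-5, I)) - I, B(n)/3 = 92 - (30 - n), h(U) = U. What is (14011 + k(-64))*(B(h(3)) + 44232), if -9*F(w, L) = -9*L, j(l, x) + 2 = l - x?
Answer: 627842364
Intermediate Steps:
j(l, x) = -2 + l - x (j(l, x) = -2 + (l - x) = -2 + l - x)
B(n) = 186 + 3*n (B(n) = 3*(92 - (30 - n)) = 3*(92 + (-30 + n)) = 3*(62 + n) = 186 + 3*n)
F(w, L) = L (F(w, L) = -(-1)*L = L)
k(I) = -7 - 2*I (k(I) = (-2 - 5 - I) - I = (-7 - I) - I = -7 - 2*I)
(14011 + k(-64))*(B(h(3)) + 44232) = (14011 + (-7 - 2*(-64)))*((186 + 3*3) + 44232) = (14011 + (-7 + 128))*((186 + 9) + 44232) = (14011 + 121)*(195 + 44232) = 14132*44427 = 627842364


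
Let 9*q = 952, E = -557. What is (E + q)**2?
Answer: 16491721/81 ≈ 2.0360e+5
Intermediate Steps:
q = 952/9 (q = (1/9)*952 = 952/9 ≈ 105.78)
(E + q)**2 = (-557 + 952/9)**2 = (-4061/9)**2 = 16491721/81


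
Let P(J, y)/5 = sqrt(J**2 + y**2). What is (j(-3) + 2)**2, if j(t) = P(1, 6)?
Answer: 929 + 20*sqrt(37) ≈ 1050.7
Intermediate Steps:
P(J, y) = 5*sqrt(J**2 + y**2)
j(t) = 5*sqrt(37) (j(t) = 5*sqrt(1**2 + 6**2) = 5*sqrt(1 + 36) = 5*sqrt(37))
(j(-3) + 2)**2 = (5*sqrt(37) + 2)**2 = (2 + 5*sqrt(37))**2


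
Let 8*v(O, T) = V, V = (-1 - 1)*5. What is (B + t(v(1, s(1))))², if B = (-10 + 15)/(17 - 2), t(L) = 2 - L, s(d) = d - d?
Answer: 1849/144 ≈ 12.840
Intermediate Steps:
s(d) = 0
V = -10 (V = -2*5 = -10)
v(O, T) = -5/4 (v(O, T) = (⅛)*(-10) = -5/4)
B = ⅓ (B = 5/15 = 5*(1/15) = ⅓ ≈ 0.33333)
(B + t(v(1, s(1))))² = (⅓ + (2 - 1*(-5/4)))² = (⅓ + (2 + 5/4))² = (⅓ + 13/4)² = (43/12)² = 1849/144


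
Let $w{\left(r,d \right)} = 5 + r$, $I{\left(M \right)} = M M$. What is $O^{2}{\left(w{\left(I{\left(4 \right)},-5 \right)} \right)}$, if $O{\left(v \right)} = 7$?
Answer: $49$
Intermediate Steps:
$I{\left(M \right)} = M^{2}$
$O^{2}{\left(w{\left(I{\left(4 \right)},-5 \right)} \right)} = 7^{2} = 49$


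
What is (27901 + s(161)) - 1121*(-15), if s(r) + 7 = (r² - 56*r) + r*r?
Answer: 87535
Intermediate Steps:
s(r) = -7 - 56*r + 2*r² (s(r) = -7 + ((r² - 56*r) + r*r) = -7 + ((r² - 56*r) + r²) = -7 + (-56*r + 2*r²) = -7 - 56*r + 2*r²)
(27901 + s(161)) - 1121*(-15) = (27901 + (-7 - 56*161 + 2*161²)) - 1121*(-15) = (27901 + (-7 - 9016 + 2*25921)) + 16815 = (27901 + (-7 - 9016 + 51842)) + 16815 = (27901 + 42819) + 16815 = 70720 + 16815 = 87535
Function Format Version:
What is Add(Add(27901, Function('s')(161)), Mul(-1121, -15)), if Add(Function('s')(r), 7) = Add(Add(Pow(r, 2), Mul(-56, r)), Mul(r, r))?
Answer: 87535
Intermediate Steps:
Function('s')(r) = Add(-7, Mul(-56, r), Mul(2, Pow(r, 2))) (Function('s')(r) = Add(-7, Add(Add(Pow(r, 2), Mul(-56, r)), Mul(r, r))) = Add(-7, Add(Add(Pow(r, 2), Mul(-56, r)), Pow(r, 2))) = Add(-7, Add(Mul(-56, r), Mul(2, Pow(r, 2)))) = Add(-7, Mul(-56, r), Mul(2, Pow(r, 2))))
Add(Add(27901, Function('s')(161)), Mul(-1121, -15)) = Add(Add(27901, Add(-7, Mul(-56, 161), Mul(2, Pow(161, 2)))), Mul(-1121, -15)) = Add(Add(27901, Add(-7, -9016, Mul(2, 25921))), 16815) = Add(Add(27901, Add(-7, -9016, 51842)), 16815) = Add(Add(27901, 42819), 16815) = Add(70720, 16815) = 87535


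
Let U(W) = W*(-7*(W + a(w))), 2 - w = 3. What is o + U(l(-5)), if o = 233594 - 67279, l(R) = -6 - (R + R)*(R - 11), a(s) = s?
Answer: -27739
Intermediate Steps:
w = -1 (w = 2 - 1*3 = 2 - 3 = -1)
l(R) = -6 - 2*R*(-11 + R)
o = 166315
U(W) = W*(7 - 7*W) (U(W) = W*(-7*(W - 1)) = W*(-7*(-1 + W)) = W*(7 - 7*W))
o + U(l(-5)) = 166315 + 7*(-6 - 2*(-5)² + 22*(-5))*(1 - (-6 - 2*(-5)² + 22*(-5))) = 166315 + 7*(-6 - 2*25 - 110)*(1 - (-6 - 2*25 - 110)) = 166315 + 7*(-6 - 50 - 110)*(1 - (-6 - 50 - 110)) = 166315 + 7*(-166)*(1 - 1*(-166)) = 166315 + 7*(-166)*(1 + 166) = 166315 + 7*(-166)*167 = 166315 - 194054 = -27739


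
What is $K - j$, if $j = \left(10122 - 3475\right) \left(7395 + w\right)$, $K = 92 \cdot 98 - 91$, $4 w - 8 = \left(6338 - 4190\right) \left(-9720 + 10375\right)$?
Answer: $-2387141479$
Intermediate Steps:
$w = 351737$ ($w = 2 + \frac{\left(6338 - 4190\right) \left(-9720 + 10375\right)}{4} = 2 + \frac{2148 \cdot 655}{4} = 2 + \frac{1}{4} \cdot 1406940 = 2 + 351735 = 351737$)
$K = 8925$ ($K = 9016 - 91 = 8925$)
$j = 2387150404$ ($j = \left(10122 - 3475\right) \left(7395 + 351737\right) = 6647 \cdot 359132 = 2387150404$)
$K - j = 8925 - 2387150404 = -2387141479$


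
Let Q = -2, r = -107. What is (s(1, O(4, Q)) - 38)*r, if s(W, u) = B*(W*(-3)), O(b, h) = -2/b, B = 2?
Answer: 4708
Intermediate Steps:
s(W, u) = -6*W (s(W, u) = 2*(W*(-3)) = 2*(-3*W) = -6*W)
(s(1, O(4, Q)) - 38)*r = (-6*1 - 38)*(-107) = (-6 - 38)*(-107) = -44*(-107) = 4708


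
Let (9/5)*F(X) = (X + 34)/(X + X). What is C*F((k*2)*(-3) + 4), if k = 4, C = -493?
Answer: 3451/36 ≈ 95.861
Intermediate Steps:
F(X) = 5*(34 + X)/(18*X) (F(X) = 5*((X + 34)/(X + X))/9 = 5*((34 + X)/((2*X)))/9 = 5*((34 + X)*(1/(2*X)))/9 = 5*((34 + X)/(2*X))/9 = 5*(34 + X)/(18*X))
C*F((k*2)*(-3) + 4) = -2465*(34 + ((4*2)*(-3) + 4))/(18*((4*2)*(-3) + 4)) = -2465*(34 + (8*(-3) + 4))/(18*(8*(-3) + 4)) = -2465*(34 + (-24 + 4))/(18*(-24 + 4)) = -2465*(34 - 20)/(18*(-20)) = -2465*(-1)*14/(18*20) = -493*(-7/36) = 3451/36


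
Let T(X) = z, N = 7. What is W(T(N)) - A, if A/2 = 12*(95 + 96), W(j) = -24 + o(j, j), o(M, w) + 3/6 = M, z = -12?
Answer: -9241/2 ≈ -4620.5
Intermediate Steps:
o(M, w) = -1/2 + M
T(X) = -12
W(j) = -49/2 + j (W(j) = -24 + (-1/2 + j) = -49/2 + j)
A = 4584 (A = 2*(12*(95 + 96)) = 2*(12*191) = 2*2292 = 4584)
W(T(N)) - A = (-49/2 - 12) - 1*4584 = -73/2 - 4584 = -9241/2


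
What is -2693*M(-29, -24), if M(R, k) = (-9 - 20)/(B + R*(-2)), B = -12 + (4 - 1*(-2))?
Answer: 78097/52 ≈ 1501.9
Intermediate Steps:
B = -6 (B = -12 + (4 + 2) = -12 + 6 = -6)
M(R, k) = -29/(-6 - 2*R) (M(R, k) = (-9 - 20)/(-6 + R*(-2)) = -29/(-6 - 2*R))
-2693*M(-29, -24) = -78097/(2*(3 - 29)) = -78097/(2*(-26)) = -78097*(-1)/(2*26) = -2693*(-29/52) = 78097/52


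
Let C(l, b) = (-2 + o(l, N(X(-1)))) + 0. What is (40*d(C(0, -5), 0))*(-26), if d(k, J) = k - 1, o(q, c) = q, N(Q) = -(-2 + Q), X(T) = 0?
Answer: 3120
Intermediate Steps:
N(Q) = 2 - Q
C(l, b) = -2 + l (C(l, b) = (-2 + l) + 0 = -2 + l)
d(k, J) = -1 + k
(40*d(C(0, -5), 0))*(-26) = (40*(-1 + (-2 + 0)))*(-26) = (40*(-1 - 2))*(-26) = (40*(-3))*(-26) = -120*(-26) = 3120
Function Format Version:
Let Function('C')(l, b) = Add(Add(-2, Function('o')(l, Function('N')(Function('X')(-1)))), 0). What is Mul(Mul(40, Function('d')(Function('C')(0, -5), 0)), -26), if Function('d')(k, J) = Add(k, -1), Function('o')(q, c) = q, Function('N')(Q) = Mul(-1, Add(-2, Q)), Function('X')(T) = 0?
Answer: 3120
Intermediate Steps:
Function('N')(Q) = Add(2, Mul(-1, Q))
Function('C')(l, b) = Add(-2, l) (Function('C')(l, b) = Add(Add(-2, l), 0) = Add(-2, l))
Function('d')(k, J) = Add(-1, k)
Mul(Mul(40, Function('d')(Function('C')(0, -5), 0)), -26) = Mul(Mul(40, Add(-1, Add(-2, 0))), -26) = Mul(Mul(40, Add(-1, -2)), -26) = Mul(Mul(40, -3), -26) = Mul(-120, -26) = 3120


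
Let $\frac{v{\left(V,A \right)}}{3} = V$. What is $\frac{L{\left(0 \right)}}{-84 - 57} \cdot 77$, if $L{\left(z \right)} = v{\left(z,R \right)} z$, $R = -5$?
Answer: $0$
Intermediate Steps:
$v{\left(V,A \right)} = 3 V$
$L{\left(z \right)} = 3 z^{2}$ ($L{\left(z \right)} = 3 z z = 3 z^{2}$)
$\frac{L{\left(0 \right)}}{-84 - 57} \cdot 77 = \frac{3 \cdot 0^{2}}{-84 - 57} \cdot 77 = \frac{3 \cdot 0}{-141} \cdot 77 = 0 \left(- \frac{1}{141}\right) 77 = 0 \cdot 77 = 0$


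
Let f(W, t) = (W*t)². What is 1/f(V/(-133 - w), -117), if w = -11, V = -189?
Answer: 14884/488984769 ≈ 3.0439e-5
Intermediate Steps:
f(W, t) = W²*t²
1/f(V/(-133 - w), -117) = 1/((-189/(-133 - 1*(-11)))²*(-117)²) = 1/((-189/(-133 + 11))²*13689) = 1/((-189/(-122))²*13689) = 1/((-189*(-1/122))²*13689) = 1/((189/122)²*13689) = 1/((35721/14884)*13689) = 1/(488984769/14884) = 14884/488984769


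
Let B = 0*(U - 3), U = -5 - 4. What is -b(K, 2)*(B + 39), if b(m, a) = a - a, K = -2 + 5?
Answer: 0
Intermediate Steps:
U = -9
K = 3
b(m, a) = 0
B = 0 (B = 0*(-9 - 3) = 0*(-12) = 0)
-b(K, 2)*(B + 39) = -0*(0 + 39) = -0*39 = -1*0 = 0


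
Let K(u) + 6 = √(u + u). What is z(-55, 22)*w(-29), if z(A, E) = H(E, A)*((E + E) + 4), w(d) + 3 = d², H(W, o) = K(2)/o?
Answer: 160896/55 ≈ 2925.4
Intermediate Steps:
K(u) = -6 + √2*√u (K(u) = -6 + √(u + u) = -6 + √(2*u) = -6 + √2*√u)
H(W, o) = -4/o (H(W, o) = (-6 + √2*√2)/o = (-6 + 2)/o = -4/o)
w(d) = -3 + d²
z(A, E) = -4*(4 + 2*E)/A (z(A, E) = (-4/A)*((E + E) + 4) = (-4/A)*(2*E + 4) = (-4/A)*(4 + 2*E) = -4*(4 + 2*E)/A)
z(-55, 22)*w(-29) = (8*(-2 - 1*22)/(-55))*(-3 + (-29)²) = (8*(-1/55)*(-2 - 22))*(-3 + 841) = (8*(-1/55)*(-24))*838 = (192/55)*838 = 160896/55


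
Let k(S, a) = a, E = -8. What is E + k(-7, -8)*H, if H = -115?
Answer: 912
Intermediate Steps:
E + k(-7, -8)*H = -8 - 8*(-115) = -8 + 920 = 912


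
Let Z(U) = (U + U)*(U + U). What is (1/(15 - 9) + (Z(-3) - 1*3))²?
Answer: 39601/36 ≈ 1100.0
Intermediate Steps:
Z(U) = 4*U² (Z(U) = (2*U)*(2*U) = 4*U²)
(1/(15 - 9) + (Z(-3) - 1*3))² = (1/(15 - 9) + (4*(-3)² - 1*3))² = (1/6 + (4*9 - 3))² = (⅙ + (36 - 3))² = (⅙ + 33)² = (199/6)² = 39601/36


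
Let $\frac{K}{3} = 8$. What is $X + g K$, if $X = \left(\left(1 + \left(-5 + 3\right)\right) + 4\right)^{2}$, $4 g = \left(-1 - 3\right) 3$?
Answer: $-63$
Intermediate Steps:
$K = 24$ ($K = 3 \cdot 8 = 24$)
$g = -3$ ($g = \frac{\left(-1 - 3\right) 3}{4} = \frac{\left(-4\right) 3}{4} = \frac{1}{4} \left(-12\right) = -3$)
$X = 9$ ($X = \left(\left(1 - 2\right) + 4\right)^{2} = \left(-1 + 4\right)^{2} = 3^{2} = 9$)
$X + g K = 9 - 72 = -63$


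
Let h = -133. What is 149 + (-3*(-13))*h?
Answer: -5038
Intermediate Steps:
149 + (-3*(-13))*h = 149 - 3*(-13)*(-133) = 149 + 39*(-133) = 149 - 5187 = -5038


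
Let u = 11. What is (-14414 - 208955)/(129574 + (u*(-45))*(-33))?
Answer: -223369/145909 ≈ -1.5309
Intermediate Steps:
(-14414 - 208955)/(129574 + (u*(-45))*(-33)) = (-14414 - 208955)/(129574 + (11*(-45))*(-33)) = -223369/(129574 - 495*(-33)) = -223369/(129574 + 16335) = -223369/145909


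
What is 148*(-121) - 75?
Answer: -17983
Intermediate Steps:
148*(-121) - 75 = -17908 - 75 = -17983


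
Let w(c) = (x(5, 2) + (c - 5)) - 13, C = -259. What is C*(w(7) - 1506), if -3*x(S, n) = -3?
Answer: 392644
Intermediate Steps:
x(S, n) = 1 (x(S, n) = -⅓*(-3) = 1)
w(c) = -17 + c (w(c) = (1 + (c - 5)) - 13 = (1 + (-5 + c)) - 13 = (-4 + c) - 13 = -17 + c)
C*(w(7) - 1506) = -259*((-17 + 7) - 1506) = -259*(-10 - 1506) = -259*(-1516) = 392644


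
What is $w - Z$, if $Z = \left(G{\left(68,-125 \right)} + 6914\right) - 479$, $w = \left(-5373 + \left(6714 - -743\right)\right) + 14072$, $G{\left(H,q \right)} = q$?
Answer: $9846$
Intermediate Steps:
$w = 16156$ ($w = \left(-5373 + \left(6714 + 743\right)\right) + 14072 = \left(-5373 + 7457\right) + 14072 = 2084 + 14072 = 16156$)
$Z = 6310$ ($Z = \left(-125 + 6914\right) - 479 = 6789 - 479 = 6310$)
$w - Z = 16156 - 6310 = 9846$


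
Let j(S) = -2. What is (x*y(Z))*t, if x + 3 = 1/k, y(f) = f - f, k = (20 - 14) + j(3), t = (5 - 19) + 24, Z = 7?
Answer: 0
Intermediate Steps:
t = 10 (t = -14 + 24 = 10)
k = 4 (k = (20 - 14) - 2 = 6 - 2 = 4)
y(f) = 0
x = -11/4 (x = -3 + 1/4 = -11/4 ≈ -2.7500)
(x*y(Z))*t = -11/4*0*10 = 0*10 = 0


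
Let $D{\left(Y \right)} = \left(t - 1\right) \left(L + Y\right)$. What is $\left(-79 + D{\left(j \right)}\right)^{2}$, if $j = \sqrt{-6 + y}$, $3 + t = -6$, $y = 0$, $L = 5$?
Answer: $16041 + 2580 i \sqrt{6} \approx 16041.0 + 6319.7 i$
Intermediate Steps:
$t = -9$ ($t = -3 - 6 = -9$)
$j = i \sqrt{6}$ ($j = \sqrt{-6 + 0} = \sqrt{-6} = i \sqrt{6} \approx 2.4495 i$)
$D{\left(Y \right)} = -50 - 10 Y$ ($D{\left(Y \right)} = \left(-9 - 1\right) \left(5 + Y\right) = - 10 \left(5 + Y\right) = -50 - 10 Y$)
$\left(-79 + D{\left(j \right)}\right)^{2} = \left(-79 - \left(50 + 10 i \sqrt{6}\right)\right)^{2} = \left(-129 - 10 i \sqrt{6}\right)^{2}$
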